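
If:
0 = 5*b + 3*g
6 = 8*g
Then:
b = -9/20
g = 3/4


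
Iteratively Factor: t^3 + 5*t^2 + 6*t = (t + 2)*(t^2 + 3*t) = (t + 2)*(t + 3)*(t)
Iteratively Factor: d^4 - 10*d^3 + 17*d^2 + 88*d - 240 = (d + 3)*(d^3 - 13*d^2 + 56*d - 80) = (d - 5)*(d + 3)*(d^2 - 8*d + 16) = (d - 5)*(d - 4)*(d + 3)*(d - 4)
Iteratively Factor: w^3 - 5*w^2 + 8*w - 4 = (w - 1)*(w^2 - 4*w + 4) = (w - 2)*(w - 1)*(w - 2)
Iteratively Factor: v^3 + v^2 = (v)*(v^2 + v) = v*(v + 1)*(v)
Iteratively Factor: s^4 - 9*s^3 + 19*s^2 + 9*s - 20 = (s - 1)*(s^3 - 8*s^2 + 11*s + 20) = (s - 4)*(s - 1)*(s^2 - 4*s - 5) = (s - 4)*(s - 1)*(s + 1)*(s - 5)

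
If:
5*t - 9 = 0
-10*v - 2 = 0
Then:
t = 9/5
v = -1/5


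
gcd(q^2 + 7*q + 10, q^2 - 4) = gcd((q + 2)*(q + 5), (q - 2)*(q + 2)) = q + 2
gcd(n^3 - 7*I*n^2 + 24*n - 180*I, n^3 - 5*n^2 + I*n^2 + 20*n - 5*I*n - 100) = n + 5*I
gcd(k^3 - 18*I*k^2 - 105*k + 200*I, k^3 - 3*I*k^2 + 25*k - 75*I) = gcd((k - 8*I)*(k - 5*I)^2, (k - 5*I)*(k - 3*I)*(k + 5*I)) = k - 5*I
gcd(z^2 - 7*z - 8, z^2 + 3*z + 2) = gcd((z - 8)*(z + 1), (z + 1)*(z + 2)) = z + 1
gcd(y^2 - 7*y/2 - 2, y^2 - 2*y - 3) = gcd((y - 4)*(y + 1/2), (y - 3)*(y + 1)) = 1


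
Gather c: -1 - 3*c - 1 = -3*c - 2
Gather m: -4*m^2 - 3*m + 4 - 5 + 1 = -4*m^2 - 3*m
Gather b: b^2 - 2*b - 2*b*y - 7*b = b^2 + b*(-2*y - 9)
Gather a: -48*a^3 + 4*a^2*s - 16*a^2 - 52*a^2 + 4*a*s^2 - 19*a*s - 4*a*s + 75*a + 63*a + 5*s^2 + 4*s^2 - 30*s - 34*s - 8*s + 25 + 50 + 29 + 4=-48*a^3 + a^2*(4*s - 68) + a*(4*s^2 - 23*s + 138) + 9*s^2 - 72*s + 108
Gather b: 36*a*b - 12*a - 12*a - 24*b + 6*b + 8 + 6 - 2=-24*a + b*(36*a - 18) + 12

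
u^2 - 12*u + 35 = (u - 7)*(u - 5)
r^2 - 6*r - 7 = (r - 7)*(r + 1)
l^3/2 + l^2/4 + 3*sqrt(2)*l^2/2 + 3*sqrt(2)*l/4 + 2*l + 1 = (l/2 + sqrt(2))*(l + 1/2)*(l + sqrt(2))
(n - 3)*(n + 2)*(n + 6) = n^3 + 5*n^2 - 12*n - 36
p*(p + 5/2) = p^2 + 5*p/2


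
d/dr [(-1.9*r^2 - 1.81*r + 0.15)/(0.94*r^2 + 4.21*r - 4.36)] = (-6.2976*r^2 + 16.286*r + 7.2601)/(0.8836*r^4 + 7.9148*r^3 + 9.5273*r^2 - 36.7112*r + 19.0096)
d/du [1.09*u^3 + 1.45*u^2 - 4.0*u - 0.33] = 3.27*u^2 + 2.9*u - 4.0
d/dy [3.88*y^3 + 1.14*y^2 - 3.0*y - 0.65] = 11.64*y^2 + 2.28*y - 3.0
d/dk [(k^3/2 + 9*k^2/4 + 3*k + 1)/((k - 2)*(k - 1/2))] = (4*k^4 - 20*k^3 - 57*k^2 + 20*k + 44)/(2*(4*k^4 - 20*k^3 + 33*k^2 - 20*k + 4))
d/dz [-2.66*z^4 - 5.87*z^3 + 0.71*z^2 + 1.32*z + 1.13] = -10.64*z^3 - 17.61*z^2 + 1.42*z + 1.32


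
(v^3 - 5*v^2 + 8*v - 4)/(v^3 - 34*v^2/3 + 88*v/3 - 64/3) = 3*(v^2 - 3*v + 2)/(3*v^2 - 28*v + 32)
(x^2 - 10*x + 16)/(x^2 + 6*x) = (x^2 - 10*x + 16)/(x*(x + 6))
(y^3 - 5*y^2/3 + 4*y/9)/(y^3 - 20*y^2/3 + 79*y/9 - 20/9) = y/(y - 5)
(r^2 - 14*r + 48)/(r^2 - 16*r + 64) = (r - 6)/(r - 8)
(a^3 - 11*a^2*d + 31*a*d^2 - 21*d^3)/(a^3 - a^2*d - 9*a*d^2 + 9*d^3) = (a - 7*d)/(a + 3*d)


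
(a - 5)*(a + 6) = a^2 + a - 30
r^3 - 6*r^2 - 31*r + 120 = (r - 8)*(r - 3)*(r + 5)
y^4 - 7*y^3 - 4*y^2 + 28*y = y*(y - 7)*(y - 2)*(y + 2)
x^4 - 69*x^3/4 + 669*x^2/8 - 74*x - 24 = (x - 8)^2*(x - 3/2)*(x + 1/4)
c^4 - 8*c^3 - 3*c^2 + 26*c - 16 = (c - 8)*(c - 1)^2*(c + 2)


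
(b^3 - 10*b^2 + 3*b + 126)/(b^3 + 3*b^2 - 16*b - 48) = (b^2 - 13*b + 42)/(b^2 - 16)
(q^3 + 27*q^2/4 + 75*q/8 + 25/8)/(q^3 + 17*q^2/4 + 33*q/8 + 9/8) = (4*q^2 + 25*q + 25)/(4*q^2 + 15*q + 9)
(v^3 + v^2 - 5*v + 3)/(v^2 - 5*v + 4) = (v^2 + 2*v - 3)/(v - 4)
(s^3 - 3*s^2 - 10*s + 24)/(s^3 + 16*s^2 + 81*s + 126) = (s^2 - 6*s + 8)/(s^2 + 13*s + 42)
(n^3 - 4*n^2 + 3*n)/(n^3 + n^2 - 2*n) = (n - 3)/(n + 2)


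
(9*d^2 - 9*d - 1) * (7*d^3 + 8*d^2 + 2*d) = 63*d^5 + 9*d^4 - 61*d^3 - 26*d^2 - 2*d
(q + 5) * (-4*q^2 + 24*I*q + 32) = -4*q^3 - 20*q^2 + 24*I*q^2 + 32*q + 120*I*q + 160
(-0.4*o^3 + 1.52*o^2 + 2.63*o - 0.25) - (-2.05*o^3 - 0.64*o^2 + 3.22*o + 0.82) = 1.65*o^3 + 2.16*o^2 - 0.59*o - 1.07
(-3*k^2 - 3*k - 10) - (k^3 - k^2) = -k^3 - 2*k^2 - 3*k - 10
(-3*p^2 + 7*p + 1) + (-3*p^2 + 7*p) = -6*p^2 + 14*p + 1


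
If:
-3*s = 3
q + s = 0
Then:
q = 1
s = -1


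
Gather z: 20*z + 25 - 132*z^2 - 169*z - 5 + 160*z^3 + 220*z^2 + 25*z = 160*z^3 + 88*z^2 - 124*z + 20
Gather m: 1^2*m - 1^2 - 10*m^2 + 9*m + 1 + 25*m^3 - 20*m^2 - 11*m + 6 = 25*m^3 - 30*m^2 - m + 6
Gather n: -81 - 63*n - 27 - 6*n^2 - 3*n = -6*n^2 - 66*n - 108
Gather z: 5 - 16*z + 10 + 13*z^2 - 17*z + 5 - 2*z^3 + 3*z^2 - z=-2*z^3 + 16*z^2 - 34*z + 20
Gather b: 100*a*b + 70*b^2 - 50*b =70*b^2 + b*(100*a - 50)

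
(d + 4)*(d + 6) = d^2 + 10*d + 24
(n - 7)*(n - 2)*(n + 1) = n^3 - 8*n^2 + 5*n + 14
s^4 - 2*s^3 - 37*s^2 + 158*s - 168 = (s - 4)*(s - 3)*(s - 2)*(s + 7)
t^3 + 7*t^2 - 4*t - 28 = (t - 2)*(t + 2)*(t + 7)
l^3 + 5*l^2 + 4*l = l*(l + 1)*(l + 4)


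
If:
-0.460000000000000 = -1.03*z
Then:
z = 0.45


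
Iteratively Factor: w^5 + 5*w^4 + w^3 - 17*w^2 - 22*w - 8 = (w + 4)*(w^4 + w^3 - 3*w^2 - 5*w - 2) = (w - 2)*(w + 4)*(w^3 + 3*w^2 + 3*w + 1) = (w - 2)*(w + 1)*(w + 4)*(w^2 + 2*w + 1) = (w - 2)*(w + 1)^2*(w + 4)*(w + 1)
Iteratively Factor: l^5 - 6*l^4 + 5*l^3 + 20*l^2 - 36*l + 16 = (l - 4)*(l^4 - 2*l^3 - 3*l^2 + 8*l - 4) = (l - 4)*(l - 1)*(l^3 - l^2 - 4*l + 4) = (l - 4)*(l - 1)*(l + 2)*(l^2 - 3*l + 2) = (l - 4)*(l - 1)^2*(l + 2)*(l - 2)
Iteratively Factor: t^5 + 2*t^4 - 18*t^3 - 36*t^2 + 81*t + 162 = (t - 3)*(t^4 + 5*t^3 - 3*t^2 - 45*t - 54) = (t - 3)*(t + 2)*(t^3 + 3*t^2 - 9*t - 27) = (t - 3)^2*(t + 2)*(t^2 + 6*t + 9) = (t - 3)^2*(t + 2)*(t + 3)*(t + 3)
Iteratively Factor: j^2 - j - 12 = (j + 3)*(j - 4)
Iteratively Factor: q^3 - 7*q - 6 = (q + 2)*(q^2 - 2*q - 3) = (q + 1)*(q + 2)*(q - 3)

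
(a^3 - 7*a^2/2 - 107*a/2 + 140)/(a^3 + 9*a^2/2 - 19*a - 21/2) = (2*a^2 - 21*a + 40)/(2*a^2 - 5*a - 3)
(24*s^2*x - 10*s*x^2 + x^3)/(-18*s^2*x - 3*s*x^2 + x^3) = (-4*s + x)/(3*s + x)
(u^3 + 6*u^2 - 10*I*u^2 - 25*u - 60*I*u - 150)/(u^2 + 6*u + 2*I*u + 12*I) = (u^2 - 10*I*u - 25)/(u + 2*I)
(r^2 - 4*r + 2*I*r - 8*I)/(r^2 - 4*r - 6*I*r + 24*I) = (r + 2*I)/(r - 6*I)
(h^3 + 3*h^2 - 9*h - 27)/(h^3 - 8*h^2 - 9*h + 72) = (h + 3)/(h - 8)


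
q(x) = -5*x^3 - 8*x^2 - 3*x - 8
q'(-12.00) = -1971.00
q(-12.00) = 7516.00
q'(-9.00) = -1074.00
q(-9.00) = 3016.00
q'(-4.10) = -189.55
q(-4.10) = 214.42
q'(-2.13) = -36.97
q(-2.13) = 10.41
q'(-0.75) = 0.56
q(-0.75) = -8.14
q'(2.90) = -175.55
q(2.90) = -205.92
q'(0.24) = -7.70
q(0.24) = -9.25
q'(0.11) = -4.94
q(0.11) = -8.43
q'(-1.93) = -27.99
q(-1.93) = 3.94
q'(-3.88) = -166.74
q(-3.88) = 175.26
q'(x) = -15*x^2 - 16*x - 3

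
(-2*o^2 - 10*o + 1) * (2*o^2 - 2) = -4*o^4 - 20*o^3 + 6*o^2 + 20*o - 2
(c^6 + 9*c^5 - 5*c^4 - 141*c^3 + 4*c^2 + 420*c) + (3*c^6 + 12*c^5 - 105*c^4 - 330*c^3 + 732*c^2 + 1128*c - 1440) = 4*c^6 + 21*c^5 - 110*c^4 - 471*c^3 + 736*c^2 + 1548*c - 1440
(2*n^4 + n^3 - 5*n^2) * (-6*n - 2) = -12*n^5 - 10*n^4 + 28*n^3 + 10*n^2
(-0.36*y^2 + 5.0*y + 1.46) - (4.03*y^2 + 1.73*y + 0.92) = -4.39*y^2 + 3.27*y + 0.54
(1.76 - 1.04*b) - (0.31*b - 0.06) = 1.82 - 1.35*b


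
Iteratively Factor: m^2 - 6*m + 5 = (m - 1)*(m - 5)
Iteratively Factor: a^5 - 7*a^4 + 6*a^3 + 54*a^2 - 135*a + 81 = (a - 1)*(a^4 - 6*a^3 + 54*a - 81) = (a - 1)*(a + 3)*(a^3 - 9*a^2 + 27*a - 27) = (a - 3)*(a - 1)*(a + 3)*(a^2 - 6*a + 9) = (a - 3)^2*(a - 1)*(a + 3)*(a - 3)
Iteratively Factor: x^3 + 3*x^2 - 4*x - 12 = (x + 2)*(x^2 + x - 6) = (x - 2)*(x + 2)*(x + 3)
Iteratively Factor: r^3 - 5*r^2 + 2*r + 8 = (r - 2)*(r^2 - 3*r - 4) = (r - 4)*(r - 2)*(r + 1)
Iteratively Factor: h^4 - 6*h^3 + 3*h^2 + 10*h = (h + 1)*(h^3 - 7*h^2 + 10*h) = h*(h + 1)*(h^2 - 7*h + 10) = h*(h - 5)*(h + 1)*(h - 2)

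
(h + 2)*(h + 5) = h^2 + 7*h + 10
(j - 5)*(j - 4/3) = j^2 - 19*j/3 + 20/3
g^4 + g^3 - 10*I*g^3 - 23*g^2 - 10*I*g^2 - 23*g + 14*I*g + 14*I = (g - 7*I)*(g - 2*I)*(-I*g - I)*(I*g + 1)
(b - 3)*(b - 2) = b^2 - 5*b + 6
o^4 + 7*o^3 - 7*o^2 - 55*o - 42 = (o - 3)*(o + 1)*(o + 2)*(o + 7)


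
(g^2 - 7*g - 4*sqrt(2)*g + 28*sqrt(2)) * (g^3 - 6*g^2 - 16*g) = g^5 - 13*g^4 - 4*sqrt(2)*g^4 + 26*g^3 + 52*sqrt(2)*g^3 - 104*sqrt(2)*g^2 + 112*g^2 - 448*sqrt(2)*g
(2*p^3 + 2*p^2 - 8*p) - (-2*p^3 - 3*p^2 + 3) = 4*p^3 + 5*p^2 - 8*p - 3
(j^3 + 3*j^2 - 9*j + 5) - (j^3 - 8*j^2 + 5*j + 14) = 11*j^2 - 14*j - 9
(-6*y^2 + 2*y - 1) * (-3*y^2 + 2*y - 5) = 18*y^4 - 18*y^3 + 37*y^2 - 12*y + 5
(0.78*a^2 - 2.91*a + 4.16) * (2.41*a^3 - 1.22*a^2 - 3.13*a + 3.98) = 1.8798*a^5 - 7.9647*a^4 + 11.1344*a^3 + 7.1375*a^2 - 24.6026*a + 16.5568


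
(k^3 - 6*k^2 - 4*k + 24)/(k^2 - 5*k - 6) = (k^2 - 4)/(k + 1)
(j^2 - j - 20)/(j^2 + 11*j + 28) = (j - 5)/(j + 7)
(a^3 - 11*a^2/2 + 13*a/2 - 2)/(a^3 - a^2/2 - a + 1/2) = (a - 4)/(a + 1)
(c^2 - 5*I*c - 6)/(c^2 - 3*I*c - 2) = (c - 3*I)/(c - I)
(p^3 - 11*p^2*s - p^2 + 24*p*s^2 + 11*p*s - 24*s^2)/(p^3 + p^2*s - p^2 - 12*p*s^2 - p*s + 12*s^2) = (p - 8*s)/(p + 4*s)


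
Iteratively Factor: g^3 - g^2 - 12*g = (g)*(g^2 - g - 12) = g*(g - 4)*(g + 3)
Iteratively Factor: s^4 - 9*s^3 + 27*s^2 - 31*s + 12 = (s - 4)*(s^3 - 5*s^2 + 7*s - 3) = (s - 4)*(s - 1)*(s^2 - 4*s + 3) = (s - 4)*(s - 3)*(s - 1)*(s - 1)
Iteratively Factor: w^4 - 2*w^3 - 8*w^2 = (w + 2)*(w^3 - 4*w^2) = w*(w + 2)*(w^2 - 4*w) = w*(w - 4)*(w + 2)*(w)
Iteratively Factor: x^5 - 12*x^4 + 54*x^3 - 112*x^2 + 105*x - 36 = (x - 3)*(x^4 - 9*x^3 + 27*x^2 - 31*x + 12) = (x - 3)*(x - 1)*(x^3 - 8*x^2 + 19*x - 12) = (x - 3)*(x - 1)^2*(x^2 - 7*x + 12) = (x - 3)^2*(x - 1)^2*(x - 4)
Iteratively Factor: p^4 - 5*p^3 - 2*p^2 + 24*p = (p - 3)*(p^3 - 2*p^2 - 8*p) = (p - 3)*(p + 2)*(p^2 - 4*p) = p*(p - 3)*(p + 2)*(p - 4)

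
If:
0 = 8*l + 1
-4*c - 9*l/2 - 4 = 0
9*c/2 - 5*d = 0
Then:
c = -55/64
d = -99/128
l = -1/8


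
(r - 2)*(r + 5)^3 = r^4 + 13*r^3 + 45*r^2 - 25*r - 250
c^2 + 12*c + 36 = (c + 6)^2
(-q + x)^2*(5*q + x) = 5*q^3 - 9*q^2*x + 3*q*x^2 + x^3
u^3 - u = u*(u - 1)*(u + 1)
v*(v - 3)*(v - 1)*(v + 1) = v^4 - 3*v^3 - v^2 + 3*v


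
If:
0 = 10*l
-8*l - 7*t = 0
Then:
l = 0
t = 0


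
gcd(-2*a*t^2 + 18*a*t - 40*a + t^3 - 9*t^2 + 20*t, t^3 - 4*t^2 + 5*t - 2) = 1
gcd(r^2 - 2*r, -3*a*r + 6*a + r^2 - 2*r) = r - 2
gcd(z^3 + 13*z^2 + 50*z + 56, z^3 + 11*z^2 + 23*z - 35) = z + 7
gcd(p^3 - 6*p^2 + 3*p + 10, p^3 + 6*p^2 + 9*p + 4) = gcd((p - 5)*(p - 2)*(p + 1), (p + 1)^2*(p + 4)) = p + 1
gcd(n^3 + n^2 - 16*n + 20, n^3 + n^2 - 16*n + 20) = n^3 + n^2 - 16*n + 20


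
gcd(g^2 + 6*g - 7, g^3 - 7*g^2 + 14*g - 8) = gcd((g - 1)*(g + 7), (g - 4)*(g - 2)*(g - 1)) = g - 1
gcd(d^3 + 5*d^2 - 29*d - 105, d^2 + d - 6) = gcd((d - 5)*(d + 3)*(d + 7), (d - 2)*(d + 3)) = d + 3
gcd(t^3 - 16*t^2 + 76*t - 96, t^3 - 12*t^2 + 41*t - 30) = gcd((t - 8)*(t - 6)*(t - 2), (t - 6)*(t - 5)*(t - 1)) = t - 6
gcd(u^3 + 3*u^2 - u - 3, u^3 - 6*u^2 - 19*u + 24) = u^2 + 2*u - 3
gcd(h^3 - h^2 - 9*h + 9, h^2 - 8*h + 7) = h - 1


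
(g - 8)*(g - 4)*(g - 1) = g^3 - 13*g^2 + 44*g - 32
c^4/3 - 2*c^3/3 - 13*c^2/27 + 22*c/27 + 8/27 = (c/3 + 1/3)*(c - 2)*(c - 4/3)*(c + 1/3)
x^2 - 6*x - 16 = (x - 8)*(x + 2)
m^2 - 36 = (m - 6)*(m + 6)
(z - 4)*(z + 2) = z^2 - 2*z - 8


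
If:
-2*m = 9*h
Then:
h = -2*m/9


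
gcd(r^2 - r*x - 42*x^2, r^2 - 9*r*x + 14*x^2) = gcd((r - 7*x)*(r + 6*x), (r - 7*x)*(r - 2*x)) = -r + 7*x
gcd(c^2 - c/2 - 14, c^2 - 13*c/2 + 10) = c - 4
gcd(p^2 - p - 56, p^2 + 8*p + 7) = p + 7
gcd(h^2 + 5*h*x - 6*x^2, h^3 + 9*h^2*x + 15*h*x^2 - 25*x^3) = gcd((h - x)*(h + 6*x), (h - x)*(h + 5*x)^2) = -h + x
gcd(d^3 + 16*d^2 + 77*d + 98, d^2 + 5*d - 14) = d + 7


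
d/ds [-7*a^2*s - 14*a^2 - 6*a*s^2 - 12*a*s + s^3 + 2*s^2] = -7*a^2 - 12*a*s - 12*a + 3*s^2 + 4*s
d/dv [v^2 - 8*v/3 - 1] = 2*v - 8/3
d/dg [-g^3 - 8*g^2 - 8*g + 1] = -3*g^2 - 16*g - 8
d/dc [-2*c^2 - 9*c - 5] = -4*c - 9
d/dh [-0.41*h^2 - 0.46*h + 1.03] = -0.82*h - 0.46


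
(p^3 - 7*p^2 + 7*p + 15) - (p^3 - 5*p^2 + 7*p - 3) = 18 - 2*p^2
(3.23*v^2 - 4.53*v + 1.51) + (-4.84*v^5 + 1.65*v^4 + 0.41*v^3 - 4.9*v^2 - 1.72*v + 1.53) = -4.84*v^5 + 1.65*v^4 + 0.41*v^3 - 1.67*v^2 - 6.25*v + 3.04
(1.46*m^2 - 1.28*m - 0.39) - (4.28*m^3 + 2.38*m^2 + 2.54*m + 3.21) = -4.28*m^3 - 0.92*m^2 - 3.82*m - 3.6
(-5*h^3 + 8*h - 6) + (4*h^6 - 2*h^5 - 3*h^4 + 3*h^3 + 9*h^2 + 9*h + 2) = 4*h^6 - 2*h^5 - 3*h^4 - 2*h^3 + 9*h^2 + 17*h - 4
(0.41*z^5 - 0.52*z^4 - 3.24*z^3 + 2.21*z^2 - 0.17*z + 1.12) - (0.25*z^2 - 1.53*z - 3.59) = 0.41*z^5 - 0.52*z^4 - 3.24*z^3 + 1.96*z^2 + 1.36*z + 4.71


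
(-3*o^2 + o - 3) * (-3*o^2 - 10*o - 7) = 9*o^4 + 27*o^3 + 20*o^2 + 23*o + 21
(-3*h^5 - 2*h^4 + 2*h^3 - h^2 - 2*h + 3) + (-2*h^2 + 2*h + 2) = -3*h^5 - 2*h^4 + 2*h^3 - 3*h^2 + 5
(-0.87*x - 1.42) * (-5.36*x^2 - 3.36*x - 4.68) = 4.6632*x^3 + 10.5344*x^2 + 8.8428*x + 6.6456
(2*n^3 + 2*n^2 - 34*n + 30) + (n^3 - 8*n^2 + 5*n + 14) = 3*n^3 - 6*n^2 - 29*n + 44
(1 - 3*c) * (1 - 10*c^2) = 30*c^3 - 10*c^2 - 3*c + 1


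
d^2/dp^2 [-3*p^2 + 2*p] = -6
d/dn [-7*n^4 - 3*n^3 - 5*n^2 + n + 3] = -28*n^3 - 9*n^2 - 10*n + 1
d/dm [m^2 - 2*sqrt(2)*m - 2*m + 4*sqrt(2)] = 2*m - 2*sqrt(2) - 2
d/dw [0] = 0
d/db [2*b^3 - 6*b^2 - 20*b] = 6*b^2 - 12*b - 20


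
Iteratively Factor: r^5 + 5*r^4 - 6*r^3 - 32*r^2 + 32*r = (r - 2)*(r^4 + 7*r^3 + 8*r^2 - 16*r) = (r - 2)*(r + 4)*(r^3 + 3*r^2 - 4*r) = r*(r - 2)*(r + 4)*(r^2 + 3*r - 4) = r*(r - 2)*(r + 4)^2*(r - 1)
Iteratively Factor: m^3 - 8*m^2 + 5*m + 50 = (m + 2)*(m^2 - 10*m + 25) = (m - 5)*(m + 2)*(m - 5)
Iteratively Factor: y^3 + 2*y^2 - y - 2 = (y + 2)*(y^2 - 1) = (y + 1)*(y + 2)*(y - 1)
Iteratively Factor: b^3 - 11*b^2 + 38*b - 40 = (b - 4)*(b^2 - 7*b + 10) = (b - 5)*(b - 4)*(b - 2)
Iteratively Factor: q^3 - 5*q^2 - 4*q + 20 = (q + 2)*(q^2 - 7*q + 10) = (q - 5)*(q + 2)*(q - 2)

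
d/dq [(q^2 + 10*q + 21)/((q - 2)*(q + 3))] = -9/(q^2 - 4*q + 4)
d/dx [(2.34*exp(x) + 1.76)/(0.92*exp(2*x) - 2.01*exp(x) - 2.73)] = (-(1.84*exp(x) - 2.01)*(2.34*exp(x) + 1.76) + 2.1528*exp(2*x) - 4.7034*exp(x) - 6.3882)*exp(x)/(-0.92*exp(2*x) + 2.01*exp(x) + 2.73)^2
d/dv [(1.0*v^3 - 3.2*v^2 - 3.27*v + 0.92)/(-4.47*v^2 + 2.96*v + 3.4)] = (-4.47*v^4 + 5.92*v^3 - 13.8889*v^2 - 13.5352*v - 13.8412)/(19.9809*v^4 - 26.4624*v^3 - 21.6344*v^2 + 20.128*v + 11.56)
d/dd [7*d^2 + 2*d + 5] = 14*d + 2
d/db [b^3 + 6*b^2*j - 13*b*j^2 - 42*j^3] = 3*b^2 + 12*b*j - 13*j^2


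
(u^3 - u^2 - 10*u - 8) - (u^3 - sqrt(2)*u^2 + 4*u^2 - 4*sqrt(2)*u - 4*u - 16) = -5*u^2 + sqrt(2)*u^2 - 6*u + 4*sqrt(2)*u + 8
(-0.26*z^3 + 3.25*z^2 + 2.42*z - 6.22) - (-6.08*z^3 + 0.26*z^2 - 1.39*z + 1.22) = 5.82*z^3 + 2.99*z^2 + 3.81*z - 7.44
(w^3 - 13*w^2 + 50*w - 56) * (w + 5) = w^4 - 8*w^3 - 15*w^2 + 194*w - 280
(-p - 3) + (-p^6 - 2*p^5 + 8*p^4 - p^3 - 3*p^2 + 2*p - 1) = -p^6 - 2*p^5 + 8*p^4 - p^3 - 3*p^2 + p - 4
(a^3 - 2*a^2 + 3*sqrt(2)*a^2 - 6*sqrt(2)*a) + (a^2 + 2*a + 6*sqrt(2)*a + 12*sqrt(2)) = a^3 - a^2 + 3*sqrt(2)*a^2 + 2*a + 12*sqrt(2)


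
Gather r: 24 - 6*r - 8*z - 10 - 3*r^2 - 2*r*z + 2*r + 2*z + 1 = -3*r^2 + r*(-2*z - 4) - 6*z + 15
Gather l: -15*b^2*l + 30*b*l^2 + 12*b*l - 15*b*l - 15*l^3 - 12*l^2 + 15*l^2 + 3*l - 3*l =-15*l^3 + l^2*(30*b + 3) + l*(-15*b^2 - 3*b)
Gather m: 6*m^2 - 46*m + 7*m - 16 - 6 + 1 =6*m^2 - 39*m - 21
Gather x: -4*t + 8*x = -4*t + 8*x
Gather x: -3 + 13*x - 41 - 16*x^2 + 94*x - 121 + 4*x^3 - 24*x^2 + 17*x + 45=4*x^3 - 40*x^2 + 124*x - 120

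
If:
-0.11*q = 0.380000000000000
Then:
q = -3.45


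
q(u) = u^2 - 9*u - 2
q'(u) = 2*u - 9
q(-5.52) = 78.15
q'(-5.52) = -20.04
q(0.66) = -7.50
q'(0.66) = -7.68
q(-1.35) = 11.97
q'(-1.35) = -11.70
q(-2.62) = 28.44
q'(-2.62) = -14.24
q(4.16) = -22.13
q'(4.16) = -0.68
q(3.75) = -21.69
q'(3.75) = -1.50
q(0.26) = -4.27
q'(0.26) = -8.48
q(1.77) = -14.80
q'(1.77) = -5.46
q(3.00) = -20.00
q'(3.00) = -3.00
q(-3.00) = 34.00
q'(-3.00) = -15.00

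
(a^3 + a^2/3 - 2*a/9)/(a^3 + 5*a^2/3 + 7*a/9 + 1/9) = a*(9*a^2 + 3*a - 2)/(9*a^3 + 15*a^2 + 7*a + 1)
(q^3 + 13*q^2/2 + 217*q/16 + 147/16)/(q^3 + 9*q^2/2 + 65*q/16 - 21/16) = (4*q + 7)/(4*q - 1)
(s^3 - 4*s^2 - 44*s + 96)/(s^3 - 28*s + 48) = (s - 8)/(s - 4)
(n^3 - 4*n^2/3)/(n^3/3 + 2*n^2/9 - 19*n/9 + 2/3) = n^2*(9*n - 12)/(3*n^3 + 2*n^2 - 19*n + 6)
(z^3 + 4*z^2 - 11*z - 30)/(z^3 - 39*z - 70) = (z - 3)/(z - 7)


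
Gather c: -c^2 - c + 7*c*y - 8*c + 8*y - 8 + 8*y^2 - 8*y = -c^2 + c*(7*y - 9) + 8*y^2 - 8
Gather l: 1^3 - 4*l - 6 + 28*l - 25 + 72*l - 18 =96*l - 48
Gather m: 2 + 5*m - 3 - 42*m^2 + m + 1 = -42*m^2 + 6*m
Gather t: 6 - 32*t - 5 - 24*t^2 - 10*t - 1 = -24*t^2 - 42*t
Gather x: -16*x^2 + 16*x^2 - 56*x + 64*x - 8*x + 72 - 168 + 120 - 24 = 0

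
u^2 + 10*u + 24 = (u + 4)*(u + 6)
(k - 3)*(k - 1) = k^2 - 4*k + 3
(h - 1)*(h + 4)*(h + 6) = h^3 + 9*h^2 + 14*h - 24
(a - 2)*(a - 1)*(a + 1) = a^3 - 2*a^2 - a + 2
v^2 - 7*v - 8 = (v - 8)*(v + 1)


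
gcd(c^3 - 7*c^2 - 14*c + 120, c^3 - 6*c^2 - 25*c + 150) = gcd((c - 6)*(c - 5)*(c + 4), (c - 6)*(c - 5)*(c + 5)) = c^2 - 11*c + 30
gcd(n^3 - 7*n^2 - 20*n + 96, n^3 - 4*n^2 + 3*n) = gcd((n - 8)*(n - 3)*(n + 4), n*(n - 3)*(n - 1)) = n - 3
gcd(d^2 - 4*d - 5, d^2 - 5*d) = d - 5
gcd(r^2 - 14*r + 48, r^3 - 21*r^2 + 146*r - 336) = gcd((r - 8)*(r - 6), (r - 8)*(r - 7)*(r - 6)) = r^2 - 14*r + 48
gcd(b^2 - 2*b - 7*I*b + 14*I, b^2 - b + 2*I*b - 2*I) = 1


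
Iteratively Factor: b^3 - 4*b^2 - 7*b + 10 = (b + 2)*(b^2 - 6*b + 5) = (b - 5)*(b + 2)*(b - 1)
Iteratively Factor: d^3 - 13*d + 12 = (d - 3)*(d^2 + 3*d - 4) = (d - 3)*(d + 4)*(d - 1)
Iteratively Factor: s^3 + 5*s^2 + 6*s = (s + 2)*(s^2 + 3*s) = s*(s + 2)*(s + 3)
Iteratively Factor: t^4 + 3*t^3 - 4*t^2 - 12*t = (t)*(t^3 + 3*t^2 - 4*t - 12) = t*(t + 2)*(t^2 + t - 6) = t*(t - 2)*(t + 2)*(t + 3)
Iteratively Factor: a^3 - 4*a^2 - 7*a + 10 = (a + 2)*(a^2 - 6*a + 5) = (a - 5)*(a + 2)*(a - 1)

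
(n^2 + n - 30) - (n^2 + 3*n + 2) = -2*n - 32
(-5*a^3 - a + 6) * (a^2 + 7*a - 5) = -5*a^5 - 35*a^4 + 24*a^3 - a^2 + 47*a - 30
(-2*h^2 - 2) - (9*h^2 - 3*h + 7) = -11*h^2 + 3*h - 9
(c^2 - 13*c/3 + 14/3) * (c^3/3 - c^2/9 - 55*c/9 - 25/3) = c^5/3 - 14*c^4/9 - 110*c^3/27 + 476*c^2/27 + 205*c/27 - 350/9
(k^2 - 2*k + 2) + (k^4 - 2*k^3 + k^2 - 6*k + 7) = k^4 - 2*k^3 + 2*k^2 - 8*k + 9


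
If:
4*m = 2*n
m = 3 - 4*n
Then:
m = 1/3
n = 2/3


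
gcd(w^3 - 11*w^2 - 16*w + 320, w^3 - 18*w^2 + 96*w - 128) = w^2 - 16*w + 64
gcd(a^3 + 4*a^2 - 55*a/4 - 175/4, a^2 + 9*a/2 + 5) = a + 5/2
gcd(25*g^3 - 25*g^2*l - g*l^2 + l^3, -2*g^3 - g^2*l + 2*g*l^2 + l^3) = g - l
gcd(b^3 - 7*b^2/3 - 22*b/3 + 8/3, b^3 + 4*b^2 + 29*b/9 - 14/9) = b^2 + 5*b/3 - 2/3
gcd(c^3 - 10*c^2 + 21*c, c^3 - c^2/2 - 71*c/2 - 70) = c - 7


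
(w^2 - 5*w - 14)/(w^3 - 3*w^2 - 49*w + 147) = (w + 2)/(w^2 + 4*w - 21)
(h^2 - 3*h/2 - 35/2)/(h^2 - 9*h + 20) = (h + 7/2)/(h - 4)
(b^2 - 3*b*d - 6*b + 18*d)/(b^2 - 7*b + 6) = (b - 3*d)/(b - 1)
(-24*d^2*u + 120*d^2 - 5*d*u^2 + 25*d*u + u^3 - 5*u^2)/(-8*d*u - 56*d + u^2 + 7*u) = (3*d*u - 15*d + u^2 - 5*u)/(u + 7)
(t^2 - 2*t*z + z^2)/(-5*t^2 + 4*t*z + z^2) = (-t + z)/(5*t + z)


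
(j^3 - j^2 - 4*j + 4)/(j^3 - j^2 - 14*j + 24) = (j^2 + j - 2)/(j^2 + j - 12)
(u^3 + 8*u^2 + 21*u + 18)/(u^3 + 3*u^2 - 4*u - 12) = (u + 3)/(u - 2)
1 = 1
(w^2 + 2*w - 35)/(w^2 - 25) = (w + 7)/(w + 5)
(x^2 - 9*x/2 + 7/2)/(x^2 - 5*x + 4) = (x - 7/2)/(x - 4)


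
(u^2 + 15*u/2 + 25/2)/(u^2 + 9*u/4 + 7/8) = 4*(2*u^2 + 15*u + 25)/(8*u^2 + 18*u + 7)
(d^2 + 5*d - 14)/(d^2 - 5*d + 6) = (d + 7)/(d - 3)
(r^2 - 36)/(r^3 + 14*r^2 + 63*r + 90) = (r - 6)/(r^2 + 8*r + 15)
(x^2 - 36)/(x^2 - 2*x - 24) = (x + 6)/(x + 4)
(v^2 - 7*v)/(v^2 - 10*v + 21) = v/(v - 3)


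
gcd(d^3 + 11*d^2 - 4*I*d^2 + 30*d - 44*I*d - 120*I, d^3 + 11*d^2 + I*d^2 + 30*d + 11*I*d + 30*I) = d^2 + 11*d + 30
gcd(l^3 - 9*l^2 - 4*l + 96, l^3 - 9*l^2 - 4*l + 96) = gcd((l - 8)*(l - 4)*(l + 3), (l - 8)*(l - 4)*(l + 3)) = l^3 - 9*l^2 - 4*l + 96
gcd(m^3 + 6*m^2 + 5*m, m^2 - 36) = 1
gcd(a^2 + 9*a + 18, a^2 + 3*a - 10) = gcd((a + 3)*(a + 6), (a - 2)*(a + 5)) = 1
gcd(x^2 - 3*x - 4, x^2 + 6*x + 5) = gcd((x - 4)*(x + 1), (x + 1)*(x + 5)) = x + 1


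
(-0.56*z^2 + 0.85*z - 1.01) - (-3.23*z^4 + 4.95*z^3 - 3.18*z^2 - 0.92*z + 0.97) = 3.23*z^4 - 4.95*z^3 + 2.62*z^2 + 1.77*z - 1.98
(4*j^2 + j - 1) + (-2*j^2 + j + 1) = 2*j^2 + 2*j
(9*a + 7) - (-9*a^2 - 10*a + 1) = 9*a^2 + 19*a + 6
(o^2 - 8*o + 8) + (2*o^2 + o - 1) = 3*o^2 - 7*o + 7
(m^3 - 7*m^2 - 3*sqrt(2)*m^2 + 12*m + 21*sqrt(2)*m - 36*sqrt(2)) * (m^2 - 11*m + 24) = m^5 - 18*m^4 - 3*sqrt(2)*m^4 + 54*sqrt(2)*m^3 + 113*m^3 - 339*sqrt(2)*m^2 - 300*m^2 + 288*m + 900*sqrt(2)*m - 864*sqrt(2)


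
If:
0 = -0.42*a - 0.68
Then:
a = -1.62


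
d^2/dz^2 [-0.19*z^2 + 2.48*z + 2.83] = -0.380000000000000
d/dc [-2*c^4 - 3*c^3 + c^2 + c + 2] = -8*c^3 - 9*c^2 + 2*c + 1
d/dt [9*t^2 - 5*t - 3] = 18*t - 5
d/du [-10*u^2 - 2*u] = -20*u - 2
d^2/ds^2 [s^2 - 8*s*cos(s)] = 8*s*cos(s) + 16*sin(s) + 2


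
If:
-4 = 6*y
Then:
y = -2/3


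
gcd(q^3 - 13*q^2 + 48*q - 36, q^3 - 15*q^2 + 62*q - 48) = q^2 - 7*q + 6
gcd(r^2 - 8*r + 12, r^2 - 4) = r - 2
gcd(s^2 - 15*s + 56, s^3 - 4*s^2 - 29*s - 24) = s - 8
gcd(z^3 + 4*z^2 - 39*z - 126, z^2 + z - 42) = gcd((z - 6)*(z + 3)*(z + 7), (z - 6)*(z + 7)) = z^2 + z - 42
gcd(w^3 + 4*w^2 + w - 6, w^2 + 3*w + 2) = w + 2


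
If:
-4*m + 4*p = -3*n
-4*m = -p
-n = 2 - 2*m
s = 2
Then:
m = 1/3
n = -4/3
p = 4/3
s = 2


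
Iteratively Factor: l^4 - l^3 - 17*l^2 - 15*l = (l - 5)*(l^3 + 4*l^2 + 3*l) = l*(l - 5)*(l^2 + 4*l + 3) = l*(l - 5)*(l + 3)*(l + 1)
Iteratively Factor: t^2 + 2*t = (t + 2)*(t)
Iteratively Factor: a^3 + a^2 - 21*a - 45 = (a - 5)*(a^2 + 6*a + 9) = (a - 5)*(a + 3)*(a + 3)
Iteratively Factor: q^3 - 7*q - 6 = (q + 1)*(q^2 - q - 6) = (q + 1)*(q + 2)*(q - 3)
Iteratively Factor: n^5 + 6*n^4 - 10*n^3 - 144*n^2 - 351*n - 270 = (n + 3)*(n^4 + 3*n^3 - 19*n^2 - 87*n - 90) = (n - 5)*(n + 3)*(n^3 + 8*n^2 + 21*n + 18) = (n - 5)*(n + 2)*(n + 3)*(n^2 + 6*n + 9) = (n - 5)*(n + 2)*(n + 3)^2*(n + 3)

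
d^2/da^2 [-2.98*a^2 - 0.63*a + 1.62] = -5.96000000000000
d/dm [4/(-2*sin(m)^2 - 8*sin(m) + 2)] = 4*(sin(m) + 2)*cos(m)/(4*sin(m) - cos(m)^2)^2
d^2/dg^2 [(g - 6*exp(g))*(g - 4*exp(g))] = -10*g*exp(g) + 96*exp(2*g) - 20*exp(g) + 2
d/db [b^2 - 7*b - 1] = 2*b - 7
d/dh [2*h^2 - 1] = 4*h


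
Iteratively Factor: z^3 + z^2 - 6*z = (z - 2)*(z^2 + 3*z) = z*(z - 2)*(z + 3)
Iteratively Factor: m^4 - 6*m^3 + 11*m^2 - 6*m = (m - 1)*(m^3 - 5*m^2 + 6*m) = (m - 3)*(m - 1)*(m^2 - 2*m) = (m - 3)*(m - 2)*(m - 1)*(m)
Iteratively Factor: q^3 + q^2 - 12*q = (q + 4)*(q^2 - 3*q) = q*(q + 4)*(q - 3)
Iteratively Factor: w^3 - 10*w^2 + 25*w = (w - 5)*(w^2 - 5*w) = (w - 5)^2*(w)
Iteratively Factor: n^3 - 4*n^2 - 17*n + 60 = (n + 4)*(n^2 - 8*n + 15) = (n - 5)*(n + 4)*(n - 3)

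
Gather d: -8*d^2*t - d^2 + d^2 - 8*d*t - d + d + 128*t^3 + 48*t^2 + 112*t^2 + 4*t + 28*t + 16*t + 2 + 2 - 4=-8*d^2*t - 8*d*t + 128*t^3 + 160*t^2 + 48*t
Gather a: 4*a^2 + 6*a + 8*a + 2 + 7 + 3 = 4*a^2 + 14*a + 12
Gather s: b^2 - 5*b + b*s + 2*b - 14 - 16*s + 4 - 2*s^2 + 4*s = b^2 - 3*b - 2*s^2 + s*(b - 12) - 10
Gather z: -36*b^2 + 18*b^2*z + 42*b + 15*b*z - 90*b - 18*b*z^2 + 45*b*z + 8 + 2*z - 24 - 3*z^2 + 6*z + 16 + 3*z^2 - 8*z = -36*b^2 - 18*b*z^2 - 48*b + z*(18*b^2 + 60*b)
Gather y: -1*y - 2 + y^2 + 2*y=y^2 + y - 2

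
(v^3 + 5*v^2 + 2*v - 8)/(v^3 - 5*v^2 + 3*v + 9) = (v^3 + 5*v^2 + 2*v - 8)/(v^3 - 5*v^2 + 3*v + 9)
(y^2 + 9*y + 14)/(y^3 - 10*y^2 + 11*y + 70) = (y + 7)/(y^2 - 12*y + 35)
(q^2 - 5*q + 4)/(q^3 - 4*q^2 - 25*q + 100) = (q - 1)/(q^2 - 25)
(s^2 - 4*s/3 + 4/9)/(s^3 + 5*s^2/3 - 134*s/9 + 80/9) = (3*s - 2)/(3*s^2 + 7*s - 40)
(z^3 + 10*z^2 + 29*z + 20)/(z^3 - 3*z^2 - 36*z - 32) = (z + 5)/(z - 8)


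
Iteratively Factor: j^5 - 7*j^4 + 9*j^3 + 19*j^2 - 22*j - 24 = (j - 4)*(j^4 - 3*j^3 - 3*j^2 + 7*j + 6) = (j - 4)*(j + 1)*(j^3 - 4*j^2 + j + 6) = (j - 4)*(j - 2)*(j + 1)*(j^2 - 2*j - 3) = (j - 4)*(j - 3)*(j - 2)*(j + 1)*(j + 1)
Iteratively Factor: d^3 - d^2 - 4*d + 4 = (d - 1)*(d^2 - 4) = (d - 2)*(d - 1)*(d + 2)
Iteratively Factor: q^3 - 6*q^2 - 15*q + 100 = (q - 5)*(q^2 - q - 20) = (q - 5)*(q + 4)*(q - 5)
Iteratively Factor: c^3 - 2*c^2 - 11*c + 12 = (c + 3)*(c^2 - 5*c + 4) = (c - 4)*(c + 3)*(c - 1)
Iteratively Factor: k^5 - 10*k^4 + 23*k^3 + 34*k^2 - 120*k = (k - 3)*(k^4 - 7*k^3 + 2*k^2 + 40*k) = (k - 5)*(k - 3)*(k^3 - 2*k^2 - 8*k) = (k - 5)*(k - 3)*(k + 2)*(k^2 - 4*k) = k*(k - 5)*(k - 3)*(k + 2)*(k - 4)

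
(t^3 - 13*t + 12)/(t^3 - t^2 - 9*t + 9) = (t + 4)/(t + 3)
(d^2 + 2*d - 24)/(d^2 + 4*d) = (d^2 + 2*d - 24)/(d*(d + 4))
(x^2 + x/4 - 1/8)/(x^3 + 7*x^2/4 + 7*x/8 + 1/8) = (4*x - 1)/(4*x^2 + 5*x + 1)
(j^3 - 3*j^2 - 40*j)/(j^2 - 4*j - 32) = j*(j + 5)/(j + 4)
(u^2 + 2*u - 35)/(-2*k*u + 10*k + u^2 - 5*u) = (u + 7)/(-2*k + u)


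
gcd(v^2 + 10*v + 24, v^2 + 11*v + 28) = v + 4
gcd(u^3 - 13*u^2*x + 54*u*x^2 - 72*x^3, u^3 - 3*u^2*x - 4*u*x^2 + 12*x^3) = -u + 3*x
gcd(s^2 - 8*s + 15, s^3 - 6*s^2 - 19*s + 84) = s - 3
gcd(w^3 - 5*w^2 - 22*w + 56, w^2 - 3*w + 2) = w - 2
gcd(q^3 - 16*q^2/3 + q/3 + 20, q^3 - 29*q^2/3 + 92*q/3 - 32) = q^2 - 7*q + 12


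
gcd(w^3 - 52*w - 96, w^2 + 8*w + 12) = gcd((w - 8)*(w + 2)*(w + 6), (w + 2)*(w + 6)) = w^2 + 8*w + 12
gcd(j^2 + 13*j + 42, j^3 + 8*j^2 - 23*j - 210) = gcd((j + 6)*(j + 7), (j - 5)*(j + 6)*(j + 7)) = j^2 + 13*j + 42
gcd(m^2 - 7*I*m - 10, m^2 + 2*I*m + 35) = m - 5*I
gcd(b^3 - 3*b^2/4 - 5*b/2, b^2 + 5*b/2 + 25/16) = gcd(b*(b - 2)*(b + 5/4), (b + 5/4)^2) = b + 5/4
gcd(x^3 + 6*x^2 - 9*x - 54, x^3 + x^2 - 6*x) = x + 3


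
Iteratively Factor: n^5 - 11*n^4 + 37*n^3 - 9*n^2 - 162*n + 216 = (n + 2)*(n^4 - 13*n^3 + 63*n^2 - 135*n + 108) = (n - 3)*(n + 2)*(n^3 - 10*n^2 + 33*n - 36) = (n - 4)*(n - 3)*(n + 2)*(n^2 - 6*n + 9) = (n - 4)*(n - 3)^2*(n + 2)*(n - 3)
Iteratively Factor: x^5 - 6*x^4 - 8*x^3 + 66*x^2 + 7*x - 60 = (x + 3)*(x^4 - 9*x^3 + 19*x^2 + 9*x - 20) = (x + 1)*(x + 3)*(x^3 - 10*x^2 + 29*x - 20) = (x - 5)*(x + 1)*(x + 3)*(x^2 - 5*x + 4) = (x - 5)*(x - 4)*(x + 1)*(x + 3)*(x - 1)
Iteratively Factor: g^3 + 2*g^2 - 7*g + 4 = (g - 1)*(g^2 + 3*g - 4) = (g - 1)^2*(g + 4)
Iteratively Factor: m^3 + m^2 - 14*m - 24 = (m + 3)*(m^2 - 2*m - 8) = (m + 2)*(m + 3)*(m - 4)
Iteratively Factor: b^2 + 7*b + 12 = (b + 4)*(b + 3)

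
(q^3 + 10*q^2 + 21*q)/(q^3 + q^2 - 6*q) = (q + 7)/(q - 2)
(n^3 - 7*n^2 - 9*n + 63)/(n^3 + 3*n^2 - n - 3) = (n^2 - 10*n + 21)/(n^2 - 1)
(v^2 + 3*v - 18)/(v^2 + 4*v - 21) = (v + 6)/(v + 7)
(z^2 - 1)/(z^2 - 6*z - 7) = (z - 1)/(z - 7)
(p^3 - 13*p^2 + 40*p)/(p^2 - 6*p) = (p^2 - 13*p + 40)/(p - 6)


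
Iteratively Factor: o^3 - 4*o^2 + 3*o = (o - 3)*(o^2 - o) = (o - 3)*(o - 1)*(o)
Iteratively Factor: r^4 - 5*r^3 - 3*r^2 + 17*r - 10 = (r + 2)*(r^3 - 7*r^2 + 11*r - 5) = (r - 5)*(r + 2)*(r^2 - 2*r + 1) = (r - 5)*(r - 1)*(r + 2)*(r - 1)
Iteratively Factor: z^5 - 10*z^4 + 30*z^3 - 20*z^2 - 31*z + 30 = (z - 5)*(z^4 - 5*z^3 + 5*z^2 + 5*z - 6) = (z - 5)*(z + 1)*(z^3 - 6*z^2 + 11*z - 6) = (z - 5)*(z - 3)*(z + 1)*(z^2 - 3*z + 2) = (z - 5)*(z - 3)*(z - 2)*(z + 1)*(z - 1)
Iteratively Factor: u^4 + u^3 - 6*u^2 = (u)*(u^3 + u^2 - 6*u) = u*(u + 3)*(u^2 - 2*u) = u^2*(u + 3)*(u - 2)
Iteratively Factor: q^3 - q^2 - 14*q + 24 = (q - 2)*(q^2 + q - 12) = (q - 2)*(q + 4)*(q - 3)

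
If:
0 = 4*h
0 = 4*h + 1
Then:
No Solution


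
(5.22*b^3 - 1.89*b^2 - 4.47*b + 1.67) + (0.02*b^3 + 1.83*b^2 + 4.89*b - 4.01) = 5.24*b^3 - 0.0599999999999998*b^2 + 0.42*b - 2.34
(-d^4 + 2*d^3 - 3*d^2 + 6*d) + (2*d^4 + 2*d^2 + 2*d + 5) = d^4 + 2*d^3 - d^2 + 8*d + 5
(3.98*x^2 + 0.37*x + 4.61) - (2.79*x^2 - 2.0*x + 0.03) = 1.19*x^2 + 2.37*x + 4.58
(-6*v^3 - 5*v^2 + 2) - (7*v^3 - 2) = -13*v^3 - 5*v^2 + 4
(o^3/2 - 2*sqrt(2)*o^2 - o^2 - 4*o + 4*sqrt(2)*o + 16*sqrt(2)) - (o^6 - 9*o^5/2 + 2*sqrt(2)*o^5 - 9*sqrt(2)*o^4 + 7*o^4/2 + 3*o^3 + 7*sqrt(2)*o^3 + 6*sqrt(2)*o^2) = -o^6 - 2*sqrt(2)*o^5 + 9*o^5/2 - 7*o^4/2 + 9*sqrt(2)*o^4 - 7*sqrt(2)*o^3 - 5*o^3/2 - 8*sqrt(2)*o^2 - o^2 - 4*o + 4*sqrt(2)*o + 16*sqrt(2)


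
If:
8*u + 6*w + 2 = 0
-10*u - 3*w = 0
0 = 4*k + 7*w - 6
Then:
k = 89/36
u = 1/6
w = -5/9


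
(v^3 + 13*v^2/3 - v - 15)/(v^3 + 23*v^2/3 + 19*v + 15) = (3*v - 5)/(3*v + 5)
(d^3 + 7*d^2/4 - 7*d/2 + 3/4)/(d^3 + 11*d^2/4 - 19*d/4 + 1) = (d + 3)/(d + 4)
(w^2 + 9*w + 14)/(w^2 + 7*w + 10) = (w + 7)/(w + 5)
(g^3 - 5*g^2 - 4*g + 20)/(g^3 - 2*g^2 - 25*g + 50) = (g + 2)/(g + 5)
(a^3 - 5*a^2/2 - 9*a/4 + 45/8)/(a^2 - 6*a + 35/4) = (4*a^2 - 9)/(2*(2*a - 7))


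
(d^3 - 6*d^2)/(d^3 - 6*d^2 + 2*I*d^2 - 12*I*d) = d/(d + 2*I)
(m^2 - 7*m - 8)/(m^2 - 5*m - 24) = (m + 1)/(m + 3)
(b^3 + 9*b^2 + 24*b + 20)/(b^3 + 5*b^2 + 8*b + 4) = (b + 5)/(b + 1)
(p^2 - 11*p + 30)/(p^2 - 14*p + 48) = (p - 5)/(p - 8)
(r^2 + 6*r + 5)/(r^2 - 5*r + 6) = (r^2 + 6*r + 5)/(r^2 - 5*r + 6)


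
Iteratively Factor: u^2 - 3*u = (u - 3)*(u)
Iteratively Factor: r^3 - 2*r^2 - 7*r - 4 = (r + 1)*(r^2 - 3*r - 4) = (r + 1)^2*(r - 4)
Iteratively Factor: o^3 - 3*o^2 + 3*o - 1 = (o - 1)*(o^2 - 2*o + 1) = (o - 1)^2*(o - 1)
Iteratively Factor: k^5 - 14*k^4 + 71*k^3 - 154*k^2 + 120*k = (k - 3)*(k^4 - 11*k^3 + 38*k^2 - 40*k) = (k - 5)*(k - 3)*(k^3 - 6*k^2 + 8*k) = k*(k - 5)*(k - 3)*(k^2 - 6*k + 8) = k*(k - 5)*(k - 3)*(k - 2)*(k - 4)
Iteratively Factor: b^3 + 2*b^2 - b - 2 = (b + 1)*(b^2 + b - 2) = (b + 1)*(b + 2)*(b - 1)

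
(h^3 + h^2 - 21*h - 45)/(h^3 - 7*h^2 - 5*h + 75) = (h + 3)/(h - 5)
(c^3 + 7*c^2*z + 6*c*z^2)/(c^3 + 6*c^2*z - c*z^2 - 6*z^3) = c/(c - z)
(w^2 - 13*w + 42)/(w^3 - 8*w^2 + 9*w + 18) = (w - 7)/(w^2 - 2*w - 3)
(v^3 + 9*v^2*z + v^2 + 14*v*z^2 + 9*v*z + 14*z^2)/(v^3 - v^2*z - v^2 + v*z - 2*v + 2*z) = (-v^2 - 9*v*z - 14*z^2)/(-v^2 + v*z + 2*v - 2*z)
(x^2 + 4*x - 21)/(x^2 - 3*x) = (x + 7)/x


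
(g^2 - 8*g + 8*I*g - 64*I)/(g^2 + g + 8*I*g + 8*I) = (g - 8)/(g + 1)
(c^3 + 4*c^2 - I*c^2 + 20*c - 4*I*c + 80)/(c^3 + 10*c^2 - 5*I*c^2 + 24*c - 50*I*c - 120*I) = (c + 4*I)/(c + 6)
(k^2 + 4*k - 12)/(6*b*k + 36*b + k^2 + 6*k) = (k - 2)/(6*b + k)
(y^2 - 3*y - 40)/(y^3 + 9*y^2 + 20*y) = (y - 8)/(y*(y + 4))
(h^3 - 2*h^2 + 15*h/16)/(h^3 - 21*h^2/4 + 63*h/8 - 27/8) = h*(4*h - 5)/(2*(2*h^2 - 9*h + 9))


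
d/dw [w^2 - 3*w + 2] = 2*w - 3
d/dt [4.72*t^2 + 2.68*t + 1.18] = 9.44*t + 2.68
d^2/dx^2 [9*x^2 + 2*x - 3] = 18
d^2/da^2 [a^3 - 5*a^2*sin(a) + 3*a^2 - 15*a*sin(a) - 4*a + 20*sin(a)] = 5*a^2*sin(a) + 15*a*sin(a) - 20*a*cos(a) + 6*a - 30*sqrt(2)*sin(a + pi/4) + 6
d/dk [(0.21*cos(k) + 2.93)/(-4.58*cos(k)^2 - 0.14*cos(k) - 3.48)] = (-0.9618*cos(k)^2 - 26.8388*cos(k) + 0.3206)*sin(k)/(20.9764*cos(k)^4 + 1.2824*cos(k)^3 + 31.8964*cos(k)^2 + 0.9744*cos(k) + 12.1104)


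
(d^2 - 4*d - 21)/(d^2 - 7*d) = (d + 3)/d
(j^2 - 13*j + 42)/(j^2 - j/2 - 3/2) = 2*(-j^2 + 13*j - 42)/(-2*j^2 + j + 3)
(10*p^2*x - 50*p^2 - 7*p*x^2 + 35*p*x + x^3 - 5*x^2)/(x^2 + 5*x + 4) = (10*p^2*x - 50*p^2 - 7*p*x^2 + 35*p*x + x^3 - 5*x^2)/(x^2 + 5*x + 4)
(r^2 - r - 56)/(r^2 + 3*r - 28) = (r - 8)/(r - 4)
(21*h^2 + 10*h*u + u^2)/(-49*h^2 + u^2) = (3*h + u)/(-7*h + u)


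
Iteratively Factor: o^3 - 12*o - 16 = (o + 2)*(o^2 - 2*o - 8) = (o - 4)*(o + 2)*(o + 2)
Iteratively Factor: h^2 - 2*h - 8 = (h - 4)*(h + 2)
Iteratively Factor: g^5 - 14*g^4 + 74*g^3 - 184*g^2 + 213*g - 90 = (g - 1)*(g^4 - 13*g^3 + 61*g^2 - 123*g + 90) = (g - 3)*(g - 1)*(g^3 - 10*g^2 + 31*g - 30) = (g - 3)*(g - 2)*(g - 1)*(g^2 - 8*g + 15) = (g - 5)*(g - 3)*(g - 2)*(g - 1)*(g - 3)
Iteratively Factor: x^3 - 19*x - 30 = (x + 2)*(x^2 - 2*x - 15) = (x - 5)*(x + 2)*(x + 3)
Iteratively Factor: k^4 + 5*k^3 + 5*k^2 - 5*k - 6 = (k + 1)*(k^3 + 4*k^2 + k - 6) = (k + 1)*(k + 3)*(k^2 + k - 2) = (k + 1)*(k + 2)*(k + 3)*(k - 1)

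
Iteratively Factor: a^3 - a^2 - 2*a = (a)*(a^2 - a - 2) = a*(a - 2)*(a + 1)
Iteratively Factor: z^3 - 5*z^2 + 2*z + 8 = (z - 4)*(z^2 - z - 2) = (z - 4)*(z + 1)*(z - 2)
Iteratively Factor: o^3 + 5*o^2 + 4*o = (o + 1)*(o^2 + 4*o) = o*(o + 1)*(o + 4)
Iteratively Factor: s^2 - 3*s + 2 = (s - 1)*(s - 2)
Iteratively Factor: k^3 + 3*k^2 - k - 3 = (k + 1)*(k^2 + 2*k - 3) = (k - 1)*(k + 1)*(k + 3)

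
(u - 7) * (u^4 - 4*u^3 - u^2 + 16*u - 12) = u^5 - 11*u^4 + 27*u^3 + 23*u^2 - 124*u + 84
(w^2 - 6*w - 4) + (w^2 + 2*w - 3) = 2*w^2 - 4*w - 7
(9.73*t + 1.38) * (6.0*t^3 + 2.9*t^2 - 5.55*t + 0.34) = 58.38*t^4 + 36.497*t^3 - 49.9995*t^2 - 4.3508*t + 0.4692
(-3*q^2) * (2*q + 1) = -6*q^3 - 3*q^2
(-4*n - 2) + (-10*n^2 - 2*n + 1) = -10*n^2 - 6*n - 1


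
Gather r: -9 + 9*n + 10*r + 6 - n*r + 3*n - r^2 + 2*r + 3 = 12*n - r^2 + r*(12 - n)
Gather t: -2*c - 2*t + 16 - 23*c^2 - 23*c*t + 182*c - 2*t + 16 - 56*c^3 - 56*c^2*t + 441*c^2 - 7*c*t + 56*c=-56*c^3 + 418*c^2 + 236*c + t*(-56*c^2 - 30*c - 4) + 32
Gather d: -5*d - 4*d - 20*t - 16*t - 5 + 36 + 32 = -9*d - 36*t + 63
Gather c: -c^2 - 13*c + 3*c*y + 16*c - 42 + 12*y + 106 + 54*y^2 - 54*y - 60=-c^2 + c*(3*y + 3) + 54*y^2 - 42*y + 4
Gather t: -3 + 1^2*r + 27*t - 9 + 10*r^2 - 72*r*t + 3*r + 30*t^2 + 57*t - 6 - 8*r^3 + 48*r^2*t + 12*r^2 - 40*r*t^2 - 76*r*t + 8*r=-8*r^3 + 22*r^2 + 12*r + t^2*(30 - 40*r) + t*(48*r^2 - 148*r + 84) - 18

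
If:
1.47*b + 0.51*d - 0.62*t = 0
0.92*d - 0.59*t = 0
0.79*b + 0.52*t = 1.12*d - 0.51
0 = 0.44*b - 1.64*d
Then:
No Solution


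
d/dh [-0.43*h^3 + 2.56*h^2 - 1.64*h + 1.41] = -1.29*h^2 + 5.12*h - 1.64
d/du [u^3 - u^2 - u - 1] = 3*u^2 - 2*u - 1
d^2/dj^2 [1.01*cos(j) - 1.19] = -1.01*cos(j)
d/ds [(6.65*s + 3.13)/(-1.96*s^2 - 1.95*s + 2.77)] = (13.034*s^2 + 12.2696*s + 24.524)/(3.8416*s^4 + 7.644*s^3 - 7.0559*s^2 - 10.803*s + 7.6729)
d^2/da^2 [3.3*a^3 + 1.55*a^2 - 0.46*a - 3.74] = 19.8*a + 3.1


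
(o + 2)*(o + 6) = o^2 + 8*o + 12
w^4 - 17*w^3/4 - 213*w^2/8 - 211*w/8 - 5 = (w - 8)*(w + 1/4)*(w + 1)*(w + 5/2)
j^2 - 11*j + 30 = (j - 6)*(j - 5)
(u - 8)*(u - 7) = u^2 - 15*u + 56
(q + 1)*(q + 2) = q^2 + 3*q + 2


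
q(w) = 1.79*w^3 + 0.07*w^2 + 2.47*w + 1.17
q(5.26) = 276.60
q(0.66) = 3.35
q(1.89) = 18.17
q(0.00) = 1.17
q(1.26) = 7.97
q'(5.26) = 151.78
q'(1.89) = 21.92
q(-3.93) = -116.11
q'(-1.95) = 22.62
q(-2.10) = -20.29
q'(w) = 5.37*w^2 + 0.14*w + 2.47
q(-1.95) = -16.65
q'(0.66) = 4.90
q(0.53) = 2.77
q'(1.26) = 11.17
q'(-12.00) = 774.07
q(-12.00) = -3111.51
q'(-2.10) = 25.86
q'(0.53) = 4.05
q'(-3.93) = 84.86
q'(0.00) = 2.47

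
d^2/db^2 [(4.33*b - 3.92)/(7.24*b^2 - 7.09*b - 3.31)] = ((118.161 - 188.0952*b)*(-7.24*b^2 + 7.09*b + 3.31) - (4.33*b - 3.92)*(14.48*b - 7.09)*(28.96*b - 14.18))/(-7.24*b^2 + 7.09*b + 3.31)^3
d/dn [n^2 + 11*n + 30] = 2*n + 11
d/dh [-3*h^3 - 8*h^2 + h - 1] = -9*h^2 - 16*h + 1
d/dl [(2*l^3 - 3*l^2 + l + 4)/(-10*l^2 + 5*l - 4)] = (-20*l^4 + 20*l^3 - 29*l^2 + 104*l - 24)/(100*l^4 - 100*l^3 + 105*l^2 - 40*l + 16)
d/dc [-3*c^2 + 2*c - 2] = 2 - 6*c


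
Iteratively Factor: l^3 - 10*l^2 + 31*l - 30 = (l - 2)*(l^2 - 8*l + 15) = (l - 5)*(l - 2)*(l - 3)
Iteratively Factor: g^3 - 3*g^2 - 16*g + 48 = (g - 3)*(g^2 - 16) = (g - 4)*(g - 3)*(g + 4)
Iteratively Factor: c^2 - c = (c - 1)*(c)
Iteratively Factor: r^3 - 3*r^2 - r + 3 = (r - 1)*(r^2 - 2*r - 3) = (r - 3)*(r - 1)*(r + 1)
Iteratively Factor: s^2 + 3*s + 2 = (s + 1)*(s + 2)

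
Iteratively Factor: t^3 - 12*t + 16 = (t - 2)*(t^2 + 2*t - 8) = (t - 2)*(t + 4)*(t - 2)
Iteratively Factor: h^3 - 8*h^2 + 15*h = (h - 5)*(h^2 - 3*h) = h*(h - 5)*(h - 3)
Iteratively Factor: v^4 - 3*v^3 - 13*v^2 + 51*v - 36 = (v - 3)*(v^3 - 13*v + 12) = (v - 3)*(v + 4)*(v^2 - 4*v + 3) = (v - 3)*(v - 1)*(v + 4)*(v - 3)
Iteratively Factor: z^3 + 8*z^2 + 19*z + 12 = (z + 3)*(z^2 + 5*z + 4) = (z + 3)*(z + 4)*(z + 1)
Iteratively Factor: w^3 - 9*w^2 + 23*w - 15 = (w - 5)*(w^2 - 4*w + 3) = (w - 5)*(w - 1)*(w - 3)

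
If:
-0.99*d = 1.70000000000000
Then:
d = -1.72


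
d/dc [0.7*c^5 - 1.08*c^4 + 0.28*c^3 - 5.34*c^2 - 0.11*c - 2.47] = 3.5*c^4 - 4.32*c^3 + 0.84*c^2 - 10.68*c - 0.11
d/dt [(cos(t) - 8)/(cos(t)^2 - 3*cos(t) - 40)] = sin(t)/(cos(t) + 5)^2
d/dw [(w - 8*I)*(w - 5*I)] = 2*w - 13*I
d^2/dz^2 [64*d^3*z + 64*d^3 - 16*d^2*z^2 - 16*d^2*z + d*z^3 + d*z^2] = 2*d*(-16*d + 3*z + 1)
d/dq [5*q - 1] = 5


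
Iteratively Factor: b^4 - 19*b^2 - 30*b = (b - 5)*(b^3 + 5*b^2 + 6*b) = (b - 5)*(b + 2)*(b^2 + 3*b) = (b - 5)*(b + 2)*(b + 3)*(b)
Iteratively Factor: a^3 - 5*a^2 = (a)*(a^2 - 5*a) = a*(a - 5)*(a)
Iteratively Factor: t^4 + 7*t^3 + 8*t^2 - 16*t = (t - 1)*(t^3 + 8*t^2 + 16*t) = (t - 1)*(t + 4)*(t^2 + 4*t) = (t - 1)*(t + 4)^2*(t)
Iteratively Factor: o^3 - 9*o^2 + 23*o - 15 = (o - 5)*(o^2 - 4*o + 3) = (o - 5)*(o - 1)*(o - 3)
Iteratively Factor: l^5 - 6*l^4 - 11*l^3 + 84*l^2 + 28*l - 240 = (l - 4)*(l^4 - 2*l^3 - 19*l^2 + 8*l + 60) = (l - 4)*(l - 2)*(l^3 - 19*l - 30) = (l - 4)*(l - 2)*(l + 2)*(l^2 - 2*l - 15) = (l - 4)*(l - 2)*(l + 2)*(l + 3)*(l - 5)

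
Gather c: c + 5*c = 6*c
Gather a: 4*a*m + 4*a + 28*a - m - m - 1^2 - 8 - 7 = a*(4*m + 32) - 2*m - 16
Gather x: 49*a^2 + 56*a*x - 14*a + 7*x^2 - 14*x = 49*a^2 - 14*a + 7*x^2 + x*(56*a - 14)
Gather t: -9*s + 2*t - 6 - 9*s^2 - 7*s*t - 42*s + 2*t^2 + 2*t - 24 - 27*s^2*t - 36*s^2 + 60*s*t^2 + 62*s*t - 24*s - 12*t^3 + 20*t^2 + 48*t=-45*s^2 - 75*s - 12*t^3 + t^2*(60*s + 22) + t*(-27*s^2 + 55*s + 52) - 30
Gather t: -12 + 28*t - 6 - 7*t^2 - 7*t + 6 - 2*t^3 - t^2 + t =-2*t^3 - 8*t^2 + 22*t - 12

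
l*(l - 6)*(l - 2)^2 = l^4 - 10*l^3 + 28*l^2 - 24*l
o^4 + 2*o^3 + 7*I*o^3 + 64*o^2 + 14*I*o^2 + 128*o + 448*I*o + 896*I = (o + 2)*(o - 8*I)*(o + 7*I)*(o + 8*I)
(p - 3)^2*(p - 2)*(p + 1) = p^4 - 7*p^3 + 13*p^2 + 3*p - 18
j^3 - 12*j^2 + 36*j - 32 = (j - 8)*(j - 2)^2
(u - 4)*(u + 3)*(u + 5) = u^3 + 4*u^2 - 17*u - 60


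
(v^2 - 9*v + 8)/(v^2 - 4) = (v^2 - 9*v + 8)/(v^2 - 4)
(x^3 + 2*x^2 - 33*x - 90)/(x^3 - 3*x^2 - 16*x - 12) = (x^2 + 8*x + 15)/(x^2 + 3*x + 2)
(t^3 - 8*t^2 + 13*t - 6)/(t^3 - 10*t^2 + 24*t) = (t^2 - 2*t + 1)/(t*(t - 4))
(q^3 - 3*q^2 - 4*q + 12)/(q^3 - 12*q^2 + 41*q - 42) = (q + 2)/(q - 7)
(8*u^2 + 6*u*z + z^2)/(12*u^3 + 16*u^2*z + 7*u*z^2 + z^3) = (4*u + z)/(6*u^2 + 5*u*z + z^2)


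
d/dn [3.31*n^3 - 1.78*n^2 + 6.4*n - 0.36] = 9.93*n^2 - 3.56*n + 6.4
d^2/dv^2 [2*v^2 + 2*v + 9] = 4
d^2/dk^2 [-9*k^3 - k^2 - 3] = -54*k - 2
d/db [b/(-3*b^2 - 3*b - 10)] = (3*b^2 - 10)/(9*b^4 + 18*b^3 + 69*b^2 + 60*b + 100)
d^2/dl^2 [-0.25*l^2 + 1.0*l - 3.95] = -0.500000000000000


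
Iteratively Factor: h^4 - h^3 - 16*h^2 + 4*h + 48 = (h + 3)*(h^3 - 4*h^2 - 4*h + 16) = (h - 2)*(h + 3)*(h^2 - 2*h - 8) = (h - 2)*(h + 2)*(h + 3)*(h - 4)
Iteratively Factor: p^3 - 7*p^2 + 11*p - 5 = (p - 5)*(p^2 - 2*p + 1) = (p - 5)*(p - 1)*(p - 1)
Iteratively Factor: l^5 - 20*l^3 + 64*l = (l - 2)*(l^4 + 2*l^3 - 16*l^2 - 32*l) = l*(l - 2)*(l^3 + 2*l^2 - 16*l - 32) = l*(l - 4)*(l - 2)*(l^2 + 6*l + 8) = l*(l - 4)*(l - 2)*(l + 2)*(l + 4)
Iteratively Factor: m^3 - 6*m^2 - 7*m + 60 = (m - 5)*(m^2 - m - 12) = (m - 5)*(m - 4)*(m + 3)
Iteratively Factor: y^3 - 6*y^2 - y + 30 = (y - 5)*(y^2 - y - 6) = (y - 5)*(y + 2)*(y - 3)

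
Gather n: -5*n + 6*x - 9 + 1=-5*n + 6*x - 8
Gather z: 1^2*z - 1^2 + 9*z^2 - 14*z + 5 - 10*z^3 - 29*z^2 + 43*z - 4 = -10*z^3 - 20*z^2 + 30*z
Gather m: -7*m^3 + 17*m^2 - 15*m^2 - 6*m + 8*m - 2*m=-7*m^3 + 2*m^2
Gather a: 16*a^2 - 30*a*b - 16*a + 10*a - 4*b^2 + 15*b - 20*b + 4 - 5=16*a^2 + a*(-30*b - 6) - 4*b^2 - 5*b - 1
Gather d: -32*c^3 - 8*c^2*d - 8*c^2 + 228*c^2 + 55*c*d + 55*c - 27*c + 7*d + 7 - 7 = -32*c^3 + 220*c^2 + 28*c + d*(-8*c^2 + 55*c + 7)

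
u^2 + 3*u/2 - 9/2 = (u - 3/2)*(u + 3)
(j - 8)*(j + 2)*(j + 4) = j^3 - 2*j^2 - 40*j - 64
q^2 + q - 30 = (q - 5)*(q + 6)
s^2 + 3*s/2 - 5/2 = (s - 1)*(s + 5/2)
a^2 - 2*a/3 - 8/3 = (a - 2)*(a + 4/3)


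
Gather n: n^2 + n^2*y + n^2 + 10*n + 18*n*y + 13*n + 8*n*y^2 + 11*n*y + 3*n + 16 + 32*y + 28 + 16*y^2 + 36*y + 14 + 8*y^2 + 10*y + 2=n^2*(y + 2) + n*(8*y^2 + 29*y + 26) + 24*y^2 + 78*y + 60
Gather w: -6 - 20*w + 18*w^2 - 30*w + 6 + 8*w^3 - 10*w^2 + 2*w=8*w^3 + 8*w^2 - 48*w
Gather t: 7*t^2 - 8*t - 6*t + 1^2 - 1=7*t^2 - 14*t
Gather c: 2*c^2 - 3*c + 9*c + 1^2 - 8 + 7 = 2*c^2 + 6*c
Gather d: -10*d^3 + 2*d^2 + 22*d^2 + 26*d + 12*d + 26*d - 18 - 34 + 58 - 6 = -10*d^3 + 24*d^2 + 64*d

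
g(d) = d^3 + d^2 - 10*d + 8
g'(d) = 3*d^2 + 2*d - 10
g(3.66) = 33.82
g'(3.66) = 37.51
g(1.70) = -1.20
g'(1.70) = 2.07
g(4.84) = 96.41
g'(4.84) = 69.96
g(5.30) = 131.97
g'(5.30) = 84.87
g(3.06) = 15.42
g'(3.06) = 24.21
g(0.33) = 4.84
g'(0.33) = -9.01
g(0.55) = 2.97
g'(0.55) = -7.99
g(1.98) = -0.12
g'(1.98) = 5.72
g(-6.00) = -112.00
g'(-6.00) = 86.00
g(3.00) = 14.00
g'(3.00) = 23.00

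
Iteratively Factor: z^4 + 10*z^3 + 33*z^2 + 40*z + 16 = (z + 1)*(z^3 + 9*z^2 + 24*z + 16) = (z + 1)^2*(z^2 + 8*z + 16) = (z + 1)^2*(z + 4)*(z + 4)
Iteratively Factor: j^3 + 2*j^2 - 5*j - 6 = (j - 2)*(j^2 + 4*j + 3) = (j - 2)*(j + 1)*(j + 3)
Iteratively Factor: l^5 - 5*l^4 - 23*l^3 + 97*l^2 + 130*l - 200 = (l + 2)*(l^4 - 7*l^3 - 9*l^2 + 115*l - 100) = (l - 5)*(l + 2)*(l^3 - 2*l^2 - 19*l + 20) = (l - 5)^2*(l + 2)*(l^2 + 3*l - 4) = (l - 5)^2*(l + 2)*(l + 4)*(l - 1)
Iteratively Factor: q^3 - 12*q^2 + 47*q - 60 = (q - 3)*(q^2 - 9*q + 20) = (q - 5)*(q - 3)*(q - 4)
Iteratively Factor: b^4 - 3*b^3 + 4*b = (b - 2)*(b^3 - b^2 - 2*b) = (b - 2)^2*(b^2 + b) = b*(b - 2)^2*(b + 1)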